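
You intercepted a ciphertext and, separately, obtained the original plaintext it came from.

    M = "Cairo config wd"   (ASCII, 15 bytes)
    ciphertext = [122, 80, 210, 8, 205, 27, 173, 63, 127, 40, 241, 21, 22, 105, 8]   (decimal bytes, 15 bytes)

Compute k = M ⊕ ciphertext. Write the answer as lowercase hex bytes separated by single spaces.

39 31 bb 7a a2 3b ce 50 11 4e 98 72 36 1e 6c

Since ciphertext = M ⊕ k, XORing both sides with M gives k = M ⊕ ciphertext.
43 XOR 7a = 39
61 XOR 50 = 31
69 XOR d2 = bb
72 XOR 08 = 7a
6f XOR cd = a2
20 XOR 1b = 3b
63 XOR ad = ce
6f XOR 3f = 50
6e XOR 7f = 11
66 XOR 28 = 4e
69 XOR f1 = 98
67 XOR 15 = 72
20 XOR 16 = 36
77 XOR 69 = 1e
64 XOR 08 = 6c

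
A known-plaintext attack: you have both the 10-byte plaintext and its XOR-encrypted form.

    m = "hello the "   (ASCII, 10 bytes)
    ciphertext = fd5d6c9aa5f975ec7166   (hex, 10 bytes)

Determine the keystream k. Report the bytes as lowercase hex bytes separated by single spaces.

95 38 00 f6 ca d9 01 84 14 46

Since ciphertext = m ⊕ k, XORing both sides with m gives k = m ⊕ ciphertext.
01101000 xor 11111101 = 10010101
01100101 xor 01011101 = 00111000
01101100 xor 01101100 = 00000000
01101100 xor 10011010 = 11110110
01101111 xor 10100101 = 11001010
00100000 xor 11111001 = 11011001
01110100 xor 01110101 = 00000001
01101000 xor 11101100 = 10000100
01100101 xor 01110001 = 00010100
00100000 xor 01100110 = 01000110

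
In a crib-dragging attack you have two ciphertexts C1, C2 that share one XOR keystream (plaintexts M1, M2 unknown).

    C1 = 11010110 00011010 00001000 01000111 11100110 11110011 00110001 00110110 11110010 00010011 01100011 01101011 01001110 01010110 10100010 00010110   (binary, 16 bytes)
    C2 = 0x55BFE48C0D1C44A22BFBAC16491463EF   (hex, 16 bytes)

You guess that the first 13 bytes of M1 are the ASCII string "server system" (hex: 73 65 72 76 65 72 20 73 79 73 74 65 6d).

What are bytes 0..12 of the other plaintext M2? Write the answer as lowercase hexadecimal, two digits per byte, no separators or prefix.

f0c09ebd8e9d55e7a09bbb186a

First, C1 ⊕ C2 = (M1 ⊕ K) ⊕ (M2 ⊕ K) = M1 ⊕ M2, so the key drops out. Then M2 = (M1 ⊕ M2) ⊕ M1 over the first 13 bytes.
byte 0: (d6 xor 55) xor 73 = 83 xor 73 = f0
byte 1: (1a xor bf) xor 65 = a5 xor 65 = c0
byte 2: (08 xor e4) xor 72 = ec xor 72 = 9e
byte 3: (47 xor 8c) xor 76 = cb xor 76 = bd
byte 4: (e6 xor 0d) xor 65 = eb xor 65 = 8e
byte 5: (f3 xor 1c) xor 72 = ef xor 72 = 9d
byte 6: (31 xor 44) xor 20 = 75 xor 20 = 55
byte 7: (36 xor a2) xor 73 = 94 xor 73 = e7
byte 8: (f2 xor 2b) xor 79 = d9 xor 79 = a0
byte 9: (13 xor fb) xor 73 = e8 xor 73 = 9b
byte 10: (63 xor ac) xor 74 = cf xor 74 = bb
byte 11: (6b xor 16) xor 65 = 7d xor 65 = 18
byte 12: (4e xor 49) xor 6d = 07 xor 6d = 6a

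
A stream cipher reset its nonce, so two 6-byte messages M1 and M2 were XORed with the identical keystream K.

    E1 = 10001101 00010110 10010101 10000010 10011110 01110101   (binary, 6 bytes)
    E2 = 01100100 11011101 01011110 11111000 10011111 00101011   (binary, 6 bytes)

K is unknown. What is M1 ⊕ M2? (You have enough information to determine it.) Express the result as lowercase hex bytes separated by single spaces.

E1 ⊕ E2 = (M1 ⊕ K) ⊕ (M2 ⊕ K) = M1 ⊕ M2 — the shared key cancels under XOR.
141 xor 100 = 233
 22 xor 221 = 203
149 xor  94 = 203
130 xor 248 = 122
158 xor 159 =   1
117 xor  43 =  94

e9 cb cb 7a 01 5e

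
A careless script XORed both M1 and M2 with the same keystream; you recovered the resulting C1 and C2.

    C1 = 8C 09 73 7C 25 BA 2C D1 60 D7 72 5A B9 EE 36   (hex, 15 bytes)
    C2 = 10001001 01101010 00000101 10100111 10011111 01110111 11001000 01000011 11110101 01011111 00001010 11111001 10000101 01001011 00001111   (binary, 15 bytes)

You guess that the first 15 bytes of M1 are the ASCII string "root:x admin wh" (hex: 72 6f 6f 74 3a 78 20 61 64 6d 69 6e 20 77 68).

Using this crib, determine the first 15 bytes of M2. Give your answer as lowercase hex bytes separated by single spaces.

77 0c 19 af 80 b5 c4 f3 f1 e5 11 cd 1c d2 51

First, C1 ⊕ C2 = (M1 ⊕ K) ⊕ (M2 ⊕ K) = M1 ⊕ M2, so the key drops out. Then M2 = (M1 ⊕ M2) ⊕ M1 over the first 15 bytes.
byte 0: (8c XOR 89) XOR 72 = 05 XOR 72 = 77
byte 1: (09 XOR 6a) XOR 6f = 63 XOR 6f = 0c
byte 2: (73 XOR 05) XOR 6f = 76 XOR 6f = 19
byte 3: (7c XOR a7) XOR 74 = db XOR 74 = af
byte 4: (25 XOR 9f) XOR 3a = ba XOR 3a = 80
byte 5: (ba XOR 77) XOR 78 = cd XOR 78 = b5
byte 6: (2c XOR c8) XOR 20 = e4 XOR 20 = c4
byte 7: (d1 XOR 43) XOR 61 = 92 XOR 61 = f3
byte 8: (60 XOR f5) XOR 64 = 95 XOR 64 = f1
byte 9: (d7 XOR 5f) XOR 6d = 88 XOR 6d = e5
byte 10: (72 XOR 0a) XOR 69 = 78 XOR 69 = 11
byte 11: (5a XOR f9) XOR 6e = a3 XOR 6e = cd
byte 12: (b9 XOR 85) XOR 20 = 3c XOR 20 = 1c
byte 13: (ee XOR 4b) XOR 77 = a5 XOR 77 = d2
byte 14: (36 XOR 0f) XOR 68 = 39 XOR 68 = 51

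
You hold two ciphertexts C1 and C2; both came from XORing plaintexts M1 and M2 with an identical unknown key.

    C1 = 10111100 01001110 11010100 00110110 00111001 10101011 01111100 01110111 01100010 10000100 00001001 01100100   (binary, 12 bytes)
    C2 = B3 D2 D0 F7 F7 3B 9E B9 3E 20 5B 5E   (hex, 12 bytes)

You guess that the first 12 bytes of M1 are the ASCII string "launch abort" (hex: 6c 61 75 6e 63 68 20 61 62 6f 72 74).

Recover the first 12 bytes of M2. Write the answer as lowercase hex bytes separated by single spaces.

63 fd 71 af ad f8 c2 af 3e cb 20 4e

First, C1 ⊕ C2 = (M1 ⊕ K) ⊕ (M2 ⊕ K) = M1 ⊕ M2, so the key drops out. Then M2 = (M1 ⊕ M2) ⊕ M1 over the first 12 bytes.
byte 0: (bc ⊕ b3) ⊕ 6c = 0f ⊕ 6c = 63
byte 1: (4e ⊕ d2) ⊕ 61 = 9c ⊕ 61 = fd
byte 2: (d4 ⊕ d0) ⊕ 75 = 04 ⊕ 75 = 71
byte 3: (36 ⊕ f7) ⊕ 6e = c1 ⊕ 6e = af
byte 4: (39 ⊕ f7) ⊕ 63 = ce ⊕ 63 = ad
byte 5: (ab ⊕ 3b) ⊕ 68 = 90 ⊕ 68 = f8
byte 6: (7c ⊕ 9e) ⊕ 20 = e2 ⊕ 20 = c2
byte 7: (77 ⊕ b9) ⊕ 61 = ce ⊕ 61 = af
byte 8: (62 ⊕ 3e) ⊕ 62 = 5c ⊕ 62 = 3e
byte 9: (84 ⊕ 20) ⊕ 6f = a4 ⊕ 6f = cb
byte 10: (09 ⊕ 5b) ⊕ 72 = 52 ⊕ 72 = 20
byte 11: (64 ⊕ 5e) ⊕ 74 = 3a ⊕ 74 = 4e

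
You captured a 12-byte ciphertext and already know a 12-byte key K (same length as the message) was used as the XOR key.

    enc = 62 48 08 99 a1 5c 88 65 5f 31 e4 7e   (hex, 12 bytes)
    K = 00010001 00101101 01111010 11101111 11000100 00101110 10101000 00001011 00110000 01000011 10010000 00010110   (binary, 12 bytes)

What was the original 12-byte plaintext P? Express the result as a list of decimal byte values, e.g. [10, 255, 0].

[115, 101, 114, 118, 101, 114, 32, 110, 111, 114, 116, 104]

XOR is its own inverse, so applying the key byte-wise gives the result directly.
 98 ⊕  17 = 115
 72 ⊕  45 = 101
  8 ⊕ 122 = 114
153 ⊕ 239 = 118
161 ⊕ 196 = 101
 92 ⊕  46 = 114
136 ⊕ 168 =  32
101 ⊕  11 = 110
 95 ⊕  48 = 111
 49 ⊕  67 = 114
228 ⊕ 144 = 116
126 ⊕  22 = 104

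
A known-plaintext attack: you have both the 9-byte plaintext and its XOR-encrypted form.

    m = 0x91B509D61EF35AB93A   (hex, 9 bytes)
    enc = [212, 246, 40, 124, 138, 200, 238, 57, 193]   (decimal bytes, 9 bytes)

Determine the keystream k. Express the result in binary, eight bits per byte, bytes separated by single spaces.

01000101 01000011 00100001 10101010 10010100 00111011 10110100 10000000 11111011

Since enc = m ⊕ k, XORing both sides with m gives k = m ⊕ enc.
byte 0: 145 XOR 212 =  69
byte 1: 181 XOR 246 =  67
byte 2:   9 XOR  40 =  33
byte 3: 214 XOR 124 = 170
byte 4:  30 XOR 138 = 148
byte 5: 243 XOR 200 =  59
byte 6:  90 XOR 238 = 180
byte 7: 185 XOR  57 = 128
byte 8:  58 XOR 193 = 251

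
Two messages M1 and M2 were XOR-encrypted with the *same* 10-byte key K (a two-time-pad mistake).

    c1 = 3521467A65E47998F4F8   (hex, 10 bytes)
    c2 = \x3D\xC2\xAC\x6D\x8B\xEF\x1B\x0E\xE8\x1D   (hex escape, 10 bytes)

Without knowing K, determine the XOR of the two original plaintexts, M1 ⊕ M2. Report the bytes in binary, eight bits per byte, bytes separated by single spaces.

c1 ⊕ c2 = (M1 ⊕ K) ⊕ (M2 ⊕ K) = M1 ⊕ M2 — the shared key cancels under XOR.
 53 ⊕  61 =   8
 33 ⊕ 194 = 227
 70 ⊕ 172 = 234
122 ⊕ 109 =  23
101 ⊕ 139 = 238
228 ⊕ 239 =  11
121 ⊕  27 =  98
152 ⊕  14 = 150
244 ⊕ 232 =  28
248 ⊕  29 = 229

00001000 11100011 11101010 00010111 11101110 00001011 01100010 10010110 00011100 11100101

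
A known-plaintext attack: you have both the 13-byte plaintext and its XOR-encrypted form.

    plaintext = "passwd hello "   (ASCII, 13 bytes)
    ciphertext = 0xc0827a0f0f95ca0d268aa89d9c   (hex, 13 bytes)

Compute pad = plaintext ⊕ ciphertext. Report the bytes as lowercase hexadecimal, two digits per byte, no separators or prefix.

b0e3097c78f1ea6543e6c4f2bc

Since ciphertext = plaintext ⊕ pad, XORing both sides with plaintext gives pad = plaintext ⊕ ciphertext.
70 ⊕ c0 = b0
61 ⊕ 82 = e3
73 ⊕ 7a = 09
73 ⊕ 0f = 7c
77 ⊕ 0f = 78
64 ⊕ 95 = f1
20 ⊕ ca = ea
68 ⊕ 0d = 65
65 ⊕ 26 = 43
6c ⊕ 8a = e6
6c ⊕ a8 = c4
6f ⊕ 9d = f2
20 ⊕ 9c = bc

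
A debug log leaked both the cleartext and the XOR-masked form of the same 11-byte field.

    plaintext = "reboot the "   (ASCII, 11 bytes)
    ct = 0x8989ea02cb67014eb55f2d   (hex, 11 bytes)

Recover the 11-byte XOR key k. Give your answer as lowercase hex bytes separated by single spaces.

fb ec 88 6d a4 13 21 3a dd 3a 0d

Since ct = plaintext ⊕ k, XORing both sides with plaintext gives k = plaintext ⊕ ct.
byte 0: 72 ^ 89 = fb
byte 1: 65 ^ 89 = ec
byte 2: 62 ^ ea = 88
byte 3: 6f ^ 02 = 6d
byte 4: 6f ^ cb = a4
byte 5: 74 ^ 67 = 13
byte 6: 20 ^ 01 = 21
byte 7: 74 ^ 4e = 3a
byte 8: 68 ^ b5 = dd
byte 9: 65 ^ 5f = 3a
byte 10: 20 ^ 2d = 0d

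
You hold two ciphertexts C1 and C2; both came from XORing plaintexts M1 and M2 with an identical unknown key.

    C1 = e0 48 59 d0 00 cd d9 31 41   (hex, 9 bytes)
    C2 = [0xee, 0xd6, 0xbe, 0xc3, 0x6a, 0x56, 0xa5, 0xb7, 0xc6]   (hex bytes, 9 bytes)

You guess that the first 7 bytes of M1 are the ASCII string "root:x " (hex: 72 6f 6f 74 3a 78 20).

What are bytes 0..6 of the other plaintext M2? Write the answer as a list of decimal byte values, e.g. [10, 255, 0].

[124, 241, 136, 103, 80, 227, 92]

First, C1 ⊕ C2 = (M1 ⊕ K) ⊕ (M2 ⊕ K) = M1 ⊕ M2, so the key drops out. Then M2 = (M1 ⊕ M2) ⊕ M1 over the first 7 bytes.
byte 0: (e0 ^ ee) ^ 72 = 0e ^ 72 = 7c
byte 1: (48 ^ d6) ^ 6f = 9e ^ 6f = f1
byte 2: (59 ^ be) ^ 6f = e7 ^ 6f = 88
byte 3: (d0 ^ c3) ^ 74 = 13 ^ 74 = 67
byte 4: (00 ^ 6a) ^ 3a = 6a ^ 3a = 50
byte 5: (cd ^ 56) ^ 78 = 9b ^ 78 = e3
byte 6: (d9 ^ a5) ^ 20 = 7c ^ 20 = 5c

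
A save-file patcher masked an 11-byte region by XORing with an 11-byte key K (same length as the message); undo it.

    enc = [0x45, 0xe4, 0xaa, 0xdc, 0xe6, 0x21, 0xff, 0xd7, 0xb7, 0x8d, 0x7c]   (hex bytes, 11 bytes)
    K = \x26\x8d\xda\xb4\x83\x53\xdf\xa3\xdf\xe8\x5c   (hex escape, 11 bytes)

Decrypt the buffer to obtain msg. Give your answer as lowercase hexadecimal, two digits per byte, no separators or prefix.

byte 0: 01000101 XOR 00100110 = 01100011
byte 1: 11100100 XOR 10001101 = 01101001
byte 2: 10101010 XOR 11011010 = 01110000
byte 3: 11011100 XOR 10110100 = 01101000
byte 4: 11100110 XOR 10000011 = 01100101
byte 5: 00100001 XOR 01010011 = 01110010
byte 6: 11111111 XOR 11011111 = 00100000
byte 7: 11010111 XOR 10100011 = 01110100
byte 8: 10110111 XOR 11011111 = 01101000
byte 9: 10001101 XOR 11101000 = 01100101
byte 10: 01111100 XOR 01011100 = 00100000

6369706865722074686520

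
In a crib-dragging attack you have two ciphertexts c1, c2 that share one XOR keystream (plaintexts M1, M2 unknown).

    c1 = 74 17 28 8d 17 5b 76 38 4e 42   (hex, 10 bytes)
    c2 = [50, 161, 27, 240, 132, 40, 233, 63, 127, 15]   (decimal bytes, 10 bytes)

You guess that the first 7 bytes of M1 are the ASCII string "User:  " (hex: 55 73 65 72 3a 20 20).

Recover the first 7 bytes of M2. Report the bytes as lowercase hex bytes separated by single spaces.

First, c1 ⊕ c2 = (M1 ⊕ K) ⊕ (M2 ⊕ K) = M1 ⊕ M2, so the key drops out. Then M2 = (M1 ⊕ M2) ⊕ M1 over the first 7 bytes.
byte 0: (74 ^ 32) ^ 55 = 46 ^ 55 = 13
byte 1: (17 ^ a1) ^ 73 = b6 ^ 73 = c5
byte 2: (28 ^ 1b) ^ 65 = 33 ^ 65 = 56
byte 3: (8d ^ f0) ^ 72 = 7d ^ 72 = 0f
byte 4: (17 ^ 84) ^ 3a = 93 ^ 3a = a9
byte 5: (5b ^ 28) ^ 20 = 73 ^ 20 = 53
byte 6: (76 ^ e9) ^ 20 = 9f ^ 20 = bf

13 c5 56 0f a9 53 bf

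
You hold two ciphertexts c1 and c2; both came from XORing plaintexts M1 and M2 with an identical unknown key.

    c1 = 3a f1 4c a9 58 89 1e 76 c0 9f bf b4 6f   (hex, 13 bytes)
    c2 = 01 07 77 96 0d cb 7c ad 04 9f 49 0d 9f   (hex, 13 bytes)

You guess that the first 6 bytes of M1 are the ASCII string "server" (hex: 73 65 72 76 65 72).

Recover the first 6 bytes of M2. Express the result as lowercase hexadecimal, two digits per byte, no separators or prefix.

489349493030

First, c1 ⊕ c2 = (M1 ⊕ K) ⊕ (M2 ⊕ K) = M1 ⊕ M2, so the key drops out. Then M2 = (M1 ⊕ M2) ⊕ M1 over the first 6 bytes.
byte 0: (3a ⊕ 01) ⊕ 73 = 3b ⊕ 73 = 48
byte 1: (f1 ⊕ 07) ⊕ 65 = f6 ⊕ 65 = 93
byte 2: (4c ⊕ 77) ⊕ 72 = 3b ⊕ 72 = 49
byte 3: (a9 ⊕ 96) ⊕ 76 = 3f ⊕ 76 = 49
byte 4: (58 ⊕ 0d) ⊕ 65 = 55 ⊕ 65 = 30
byte 5: (89 ⊕ cb) ⊕ 72 = 42 ⊕ 72 = 30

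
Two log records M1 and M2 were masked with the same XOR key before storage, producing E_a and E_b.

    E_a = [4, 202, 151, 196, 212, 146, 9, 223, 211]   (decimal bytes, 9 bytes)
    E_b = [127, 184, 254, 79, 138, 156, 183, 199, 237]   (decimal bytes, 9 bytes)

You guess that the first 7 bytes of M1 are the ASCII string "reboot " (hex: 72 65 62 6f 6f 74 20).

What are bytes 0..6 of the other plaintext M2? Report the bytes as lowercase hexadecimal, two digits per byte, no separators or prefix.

First, E_a ⊕ E_b = (M1 ⊕ K) ⊕ (M2 ⊕ K) = M1 ⊕ M2, so the key drops out. Then M2 = (M1 ⊕ M2) ⊕ M1 over the first 7 bytes.
byte 0: (04 xor 7f) xor 72 = 7b xor 72 = 09
byte 1: (ca xor b8) xor 65 = 72 xor 65 = 17
byte 2: (97 xor fe) xor 62 = 69 xor 62 = 0b
byte 3: (c4 xor 4f) xor 6f = 8b xor 6f = e4
byte 4: (d4 xor 8a) xor 6f = 5e xor 6f = 31
byte 5: (92 xor 9c) xor 74 = 0e xor 74 = 7a
byte 6: (09 xor b7) xor 20 = be xor 20 = 9e

09170be4317a9e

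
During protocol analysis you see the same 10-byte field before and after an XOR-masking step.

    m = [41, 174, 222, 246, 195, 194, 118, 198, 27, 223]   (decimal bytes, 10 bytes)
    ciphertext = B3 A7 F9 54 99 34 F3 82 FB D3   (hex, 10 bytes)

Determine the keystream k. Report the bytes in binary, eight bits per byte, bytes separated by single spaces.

10011010 00001001 00100111 10100010 01011010 11110110 10000101 01000100 11100000 00001100

Since ciphertext = m ⊕ k, XORing both sides with m gives k = m ⊕ ciphertext.
29 xor b3 = 9a
ae xor a7 = 09
de xor f9 = 27
f6 xor 54 = a2
c3 xor 99 = 5a
c2 xor 34 = f6
76 xor f3 = 85
c6 xor 82 = 44
1b xor fb = e0
df xor d3 = 0c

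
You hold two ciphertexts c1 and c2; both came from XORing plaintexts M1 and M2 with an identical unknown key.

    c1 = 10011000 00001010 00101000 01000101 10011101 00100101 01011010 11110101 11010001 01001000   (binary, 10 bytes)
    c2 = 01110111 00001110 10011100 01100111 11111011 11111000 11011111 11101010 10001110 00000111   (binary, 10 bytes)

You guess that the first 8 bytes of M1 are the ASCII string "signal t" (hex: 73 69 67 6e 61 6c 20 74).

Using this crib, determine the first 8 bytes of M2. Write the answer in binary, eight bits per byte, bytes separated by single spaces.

First, c1 ⊕ c2 = (M1 ⊕ K) ⊕ (M2 ⊕ K) = M1 ⊕ M2, so the key drops out. Then M2 = (M1 ⊕ M2) ⊕ M1 over the first 8 bytes.
byte 0: (98 ^ 77) ^ 73 = ef ^ 73 = 9c
byte 1: (0a ^ 0e) ^ 69 = 04 ^ 69 = 6d
byte 2: (28 ^ 9c) ^ 67 = b4 ^ 67 = d3
byte 3: (45 ^ 67) ^ 6e = 22 ^ 6e = 4c
byte 4: (9d ^ fb) ^ 61 = 66 ^ 61 = 07
byte 5: (25 ^ f8) ^ 6c = dd ^ 6c = b1
byte 6: (5a ^ df) ^ 20 = 85 ^ 20 = a5
byte 7: (f5 ^ ea) ^ 74 = 1f ^ 74 = 6b

10011100 01101101 11010011 01001100 00000111 10110001 10100101 01101011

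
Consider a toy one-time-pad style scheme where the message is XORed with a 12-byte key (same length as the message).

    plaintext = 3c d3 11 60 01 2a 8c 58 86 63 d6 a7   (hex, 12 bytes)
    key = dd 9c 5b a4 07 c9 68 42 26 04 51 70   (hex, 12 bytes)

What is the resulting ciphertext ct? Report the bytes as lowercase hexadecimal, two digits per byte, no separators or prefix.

 60 XOR 221 = 225
211 XOR 156 =  79
 17 XOR  91 =  74
 96 XOR 164 = 196
  1 XOR   7 =   6
 42 XOR 201 = 227
140 XOR 104 = 228
 88 XOR  66 =  26
134 XOR  38 = 160
 99 XOR   4 = 103
214 XOR  81 = 135
167 XOR 112 = 215

e14f4ac406e3e41aa06787d7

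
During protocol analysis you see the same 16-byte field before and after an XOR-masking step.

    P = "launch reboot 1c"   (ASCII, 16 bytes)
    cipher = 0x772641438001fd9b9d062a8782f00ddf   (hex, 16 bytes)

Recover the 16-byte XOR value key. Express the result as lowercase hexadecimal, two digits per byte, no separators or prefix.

Since cipher = P ⊕ key, XORing both sides with P gives key = P ⊕ cipher.
byte 0: 6c xor 77 = 1b
byte 1: 61 xor 26 = 47
byte 2: 75 xor 41 = 34
byte 3: 6e xor 43 = 2d
byte 4: 63 xor 80 = e3
byte 5: 68 xor 01 = 69
byte 6: 20 xor fd = dd
byte 7: 72 xor 9b = e9
byte 8: 65 xor 9d = f8
byte 9: 62 xor 06 = 64
byte 10: 6f xor 2a = 45
byte 11: 6f xor 87 = e8
byte 12: 74 xor 82 = f6
byte 13: 20 xor f0 = d0
byte 14: 31 xor 0d = 3c
byte 15: 63 xor df = bc

1b47342de369dde9f86445e8f6d03cbc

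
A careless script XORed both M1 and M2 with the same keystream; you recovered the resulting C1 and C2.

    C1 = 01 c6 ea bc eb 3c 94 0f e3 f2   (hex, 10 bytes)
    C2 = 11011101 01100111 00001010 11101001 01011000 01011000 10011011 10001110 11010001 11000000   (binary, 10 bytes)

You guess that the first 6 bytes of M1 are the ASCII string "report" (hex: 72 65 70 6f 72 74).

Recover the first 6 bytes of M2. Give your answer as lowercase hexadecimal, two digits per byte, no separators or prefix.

aec4903ac110

First, C1 ⊕ C2 = (M1 ⊕ K) ⊕ (M2 ⊕ K) = M1 ⊕ M2, so the key drops out. Then M2 = (M1 ⊕ M2) ⊕ M1 over the first 6 bytes.
byte 0: (01 ⊕ dd) ⊕ 72 = dc ⊕ 72 = ae
byte 1: (c6 ⊕ 67) ⊕ 65 = a1 ⊕ 65 = c4
byte 2: (ea ⊕ 0a) ⊕ 70 = e0 ⊕ 70 = 90
byte 3: (bc ⊕ e9) ⊕ 6f = 55 ⊕ 6f = 3a
byte 4: (eb ⊕ 58) ⊕ 72 = b3 ⊕ 72 = c1
byte 5: (3c ⊕ 58) ⊕ 74 = 64 ⊕ 74 = 10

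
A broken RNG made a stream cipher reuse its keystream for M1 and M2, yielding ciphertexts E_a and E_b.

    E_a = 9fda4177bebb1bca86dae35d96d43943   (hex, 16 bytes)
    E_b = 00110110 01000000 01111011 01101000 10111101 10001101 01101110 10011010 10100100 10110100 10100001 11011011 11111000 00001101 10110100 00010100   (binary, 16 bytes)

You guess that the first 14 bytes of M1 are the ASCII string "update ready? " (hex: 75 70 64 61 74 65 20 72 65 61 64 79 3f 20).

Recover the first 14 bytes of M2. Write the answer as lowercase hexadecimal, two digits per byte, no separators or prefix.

dcea5e7e77535522470f26ff51f9

First, E_a ⊕ E_b = (M1 ⊕ K) ⊕ (M2 ⊕ K) = M1 ⊕ M2, so the key drops out. Then M2 = (M1 ⊕ M2) ⊕ M1 over the first 14 bytes.
byte 0: (9f xor 36) xor 75 = a9 xor 75 = dc
byte 1: (da xor 40) xor 70 = 9a xor 70 = ea
byte 2: (41 xor 7b) xor 64 = 3a xor 64 = 5e
byte 3: (77 xor 68) xor 61 = 1f xor 61 = 7e
byte 4: (be xor bd) xor 74 = 03 xor 74 = 77
byte 5: (bb xor 8d) xor 65 = 36 xor 65 = 53
byte 6: (1b xor 6e) xor 20 = 75 xor 20 = 55
byte 7: (ca xor 9a) xor 72 = 50 xor 72 = 22
byte 8: (86 xor a4) xor 65 = 22 xor 65 = 47
byte 9: (da xor b4) xor 61 = 6e xor 61 = 0f
byte 10: (e3 xor a1) xor 64 = 42 xor 64 = 26
byte 11: (5d xor db) xor 79 = 86 xor 79 = ff
byte 12: (96 xor f8) xor 3f = 6e xor 3f = 51
byte 13: (d4 xor 0d) xor 20 = d9 xor 20 = f9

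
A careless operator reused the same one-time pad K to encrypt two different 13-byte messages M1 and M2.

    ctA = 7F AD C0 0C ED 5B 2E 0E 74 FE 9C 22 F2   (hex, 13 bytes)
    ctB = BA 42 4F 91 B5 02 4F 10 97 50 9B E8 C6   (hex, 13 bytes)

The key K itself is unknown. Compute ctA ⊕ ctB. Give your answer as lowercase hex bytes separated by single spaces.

c5 ef 8f 9d 58 59 61 1e e3 ae 07 ca 34

ctA ⊕ ctB = (M1 ⊕ K) ⊕ (M2 ⊕ K) = M1 ⊕ M2 — the shared key cancels under XOR.
byte 0: 127 ^ 186 = 197
byte 1: 173 ^  66 = 239
byte 2: 192 ^  79 = 143
byte 3:  12 ^ 145 = 157
byte 4: 237 ^ 181 =  88
byte 5:  91 ^   2 =  89
byte 6:  46 ^  79 =  97
byte 7:  14 ^  16 =  30
byte 8: 116 ^ 151 = 227
byte 9: 254 ^  80 = 174
byte 10: 156 ^ 155 =   7
byte 11:  34 ^ 232 = 202
byte 12: 242 ^ 198 =  52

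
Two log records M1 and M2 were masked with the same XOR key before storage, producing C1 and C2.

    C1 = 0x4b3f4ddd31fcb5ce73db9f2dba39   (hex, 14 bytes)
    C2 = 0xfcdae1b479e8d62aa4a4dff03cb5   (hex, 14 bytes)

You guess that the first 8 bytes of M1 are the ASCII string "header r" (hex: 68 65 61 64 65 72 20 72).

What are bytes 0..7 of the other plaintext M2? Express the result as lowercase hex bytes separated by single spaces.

df 80 cd 0d 2d 66 43 96

First, C1 ⊕ C2 = (M1 ⊕ K) ⊕ (M2 ⊕ K) = M1 ⊕ M2, so the key drops out. Then M2 = (M1 ⊕ M2) ⊕ M1 over the first 8 bytes.
byte 0: (4b XOR fc) XOR 68 = b7 XOR 68 = df
byte 1: (3f XOR da) XOR 65 = e5 XOR 65 = 80
byte 2: (4d XOR e1) XOR 61 = ac XOR 61 = cd
byte 3: (dd XOR b4) XOR 64 = 69 XOR 64 = 0d
byte 4: (31 XOR 79) XOR 65 = 48 XOR 65 = 2d
byte 5: (fc XOR e8) XOR 72 = 14 XOR 72 = 66
byte 6: (b5 XOR d6) XOR 20 = 63 XOR 20 = 43
byte 7: (ce XOR 2a) XOR 72 = e4 XOR 72 = 96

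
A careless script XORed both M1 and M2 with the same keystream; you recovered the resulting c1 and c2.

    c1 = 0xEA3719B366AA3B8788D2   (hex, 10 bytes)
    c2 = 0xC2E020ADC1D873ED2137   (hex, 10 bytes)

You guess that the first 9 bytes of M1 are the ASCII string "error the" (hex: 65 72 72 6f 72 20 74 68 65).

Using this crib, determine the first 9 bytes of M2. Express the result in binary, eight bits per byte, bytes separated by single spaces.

01001101 10100101 01001011 01110001 11010101 01010010 00111100 00000010 11001100

First, c1 ⊕ c2 = (M1 ⊕ K) ⊕ (M2 ⊕ K) = M1 ⊕ M2, so the key drops out. Then M2 = (M1 ⊕ M2) ⊕ M1 over the first 9 bytes.
byte 0: (ea ^ c2) ^ 65 = 28 ^ 65 = 4d
byte 1: (37 ^ e0) ^ 72 = d7 ^ 72 = a5
byte 2: (19 ^ 20) ^ 72 = 39 ^ 72 = 4b
byte 3: (b3 ^ ad) ^ 6f = 1e ^ 6f = 71
byte 4: (66 ^ c1) ^ 72 = a7 ^ 72 = d5
byte 5: (aa ^ d8) ^ 20 = 72 ^ 20 = 52
byte 6: (3b ^ 73) ^ 74 = 48 ^ 74 = 3c
byte 7: (87 ^ ed) ^ 68 = 6a ^ 68 = 02
byte 8: (88 ^ 21) ^ 65 = a9 ^ 65 = cc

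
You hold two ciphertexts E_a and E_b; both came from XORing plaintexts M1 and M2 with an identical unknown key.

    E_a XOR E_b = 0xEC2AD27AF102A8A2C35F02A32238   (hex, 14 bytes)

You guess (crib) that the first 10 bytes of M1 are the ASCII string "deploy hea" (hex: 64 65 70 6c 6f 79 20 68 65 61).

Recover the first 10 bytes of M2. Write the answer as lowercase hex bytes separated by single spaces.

Since E_a ⊕ E_b = M1 ⊕ M2, XORing with the guessed M1 bytes yields the corresponding M2 bytes: M2 = (E_a ⊕ E_b) ⊕ M1.
byte 0: ec ^ 64 = 88
byte 1: 2a ^ 65 = 4f
byte 2: d2 ^ 70 = a2
byte 3: 7a ^ 6c = 16
byte 4: f1 ^ 6f = 9e
byte 5: 02 ^ 79 = 7b
byte 6: a8 ^ 20 = 88
byte 7: a2 ^ 68 = ca
byte 8: c3 ^ 65 = a6
byte 9: 5f ^ 61 = 3e

88 4f a2 16 9e 7b 88 ca a6 3e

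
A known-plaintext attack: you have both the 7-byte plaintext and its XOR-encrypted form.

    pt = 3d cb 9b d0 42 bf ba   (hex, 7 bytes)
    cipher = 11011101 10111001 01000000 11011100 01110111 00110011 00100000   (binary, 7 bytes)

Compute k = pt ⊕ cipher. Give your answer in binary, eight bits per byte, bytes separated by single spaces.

11100000 01110010 11011011 00001100 00110101 10001100 10011010

Since cipher = pt ⊕ k, XORing both sides with pt gives k = pt ⊕ cipher.
3d xor dd = e0
cb xor b9 = 72
9b xor 40 = db
d0 xor dc = 0c
42 xor 77 = 35
bf xor 33 = 8c
ba xor 20 = 9a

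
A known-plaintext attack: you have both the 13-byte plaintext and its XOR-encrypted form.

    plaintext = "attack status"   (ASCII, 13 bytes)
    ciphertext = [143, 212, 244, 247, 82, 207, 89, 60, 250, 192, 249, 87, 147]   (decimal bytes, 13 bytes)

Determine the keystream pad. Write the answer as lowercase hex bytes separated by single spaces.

Since ciphertext = plaintext ⊕ pad, XORing both sides with plaintext gives pad = plaintext ⊕ ciphertext.
byte 0: 01100001 ^ 10001111 = 11101110
byte 1: 01110100 ^ 11010100 = 10100000
byte 2: 01110100 ^ 11110100 = 10000000
byte 3: 01100001 ^ 11110111 = 10010110
byte 4: 01100011 ^ 01010010 = 00110001
byte 5: 01101011 ^ 11001111 = 10100100
byte 6: 00100000 ^ 01011001 = 01111001
byte 7: 01110011 ^ 00111100 = 01001111
byte 8: 01110100 ^ 11111010 = 10001110
byte 9: 01100001 ^ 11000000 = 10100001
byte 10: 01110100 ^ 11111001 = 10001101
byte 11: 01110101 ^ 01010111 = 00100010
byte 12: 01110011 ^ 10010011 = 11100000

ee a0 80 96 31 a4 79 4f 8e a1 8d 22 e0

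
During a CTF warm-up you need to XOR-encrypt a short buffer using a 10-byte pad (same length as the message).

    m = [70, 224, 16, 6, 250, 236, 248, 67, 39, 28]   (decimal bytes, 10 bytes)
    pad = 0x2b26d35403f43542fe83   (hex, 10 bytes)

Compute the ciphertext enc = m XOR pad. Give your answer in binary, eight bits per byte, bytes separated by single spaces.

01101101 11000110 11000011 01010010 11111001 00011000 11001101 00000001 11011001 10011111

46 ^ 2b = 6d
e0 ^ 26 = c6
10 ^ d3 = c3
06 ^ 54 = 52
fa ^ 03 = f9
ec ^ f4 = 18
f8 ^ 35 = cd
43 ^ 42 = 01
27 ^ fe = d9
1c ^ 83 = 9f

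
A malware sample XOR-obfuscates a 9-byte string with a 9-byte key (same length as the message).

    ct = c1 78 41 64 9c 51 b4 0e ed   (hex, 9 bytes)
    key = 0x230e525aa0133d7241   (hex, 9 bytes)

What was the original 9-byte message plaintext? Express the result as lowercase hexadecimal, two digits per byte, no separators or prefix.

e276133e3c42897cac

XOR is its own inverse, so applying the key byte-wise gives the result directly.
c1 ⊕ 23 = e2
78 ⊕ 0e = 76
41 ⊕ 52 = 13
64 ⊕ 5a = 3e
9c ⊕ a0 = 3c
51 ⊕ 13 = 42
b4 ⊕ 3d = 89
0e ⊕ 72 = 7c
ed ⊕ 41 = ac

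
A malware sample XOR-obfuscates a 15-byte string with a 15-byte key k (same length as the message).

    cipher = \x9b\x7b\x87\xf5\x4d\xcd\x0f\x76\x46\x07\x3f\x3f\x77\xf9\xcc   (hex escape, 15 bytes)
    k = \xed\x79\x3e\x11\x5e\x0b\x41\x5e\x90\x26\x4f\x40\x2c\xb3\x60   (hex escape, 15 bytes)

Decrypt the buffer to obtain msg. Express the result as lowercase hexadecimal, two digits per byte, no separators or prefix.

XOR is its own inverse, so applying the key byte-wise gives the result directly.
9b ⊕ ed = 76
7b ⊕ 79 = 02
87 ⊕ 3e = b9
f5 ⊕ 11 = e4
4d ⊕ 5e = 13
cd ⊕ 0b = c6
0f ⊕ 41 = 4e
76 ⊕ 5e = 28
46 ⊕ 90 = d6
07 ⊕ 26 = 21
3f ⊕ 4f = 70
3f ⊕ 40 = 7f
77 ⊕ 2c = 5b
f9 ⊕ b3 = 4a
cc ⊕ 60 = ac

7602b9e413c64e28d621707f5b4aac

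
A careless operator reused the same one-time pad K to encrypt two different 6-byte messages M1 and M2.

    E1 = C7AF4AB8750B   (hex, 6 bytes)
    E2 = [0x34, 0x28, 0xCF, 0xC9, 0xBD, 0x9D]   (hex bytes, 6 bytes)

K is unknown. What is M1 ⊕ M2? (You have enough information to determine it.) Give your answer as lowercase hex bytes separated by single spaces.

f3 87 85 71 c8 96

E1 ⊕ E2 = (M1 ⊕ K) ⊕ (M2 ⊕ K) = M1 ⊕ M2 — the shared key cancels under XOR.
c7 XOR 34 = f3
af XOR 28 = 87
4a XOR cf = 85
b8 XOR c9 = 71
75 XOR bd = c8
0b XOR 9d = 96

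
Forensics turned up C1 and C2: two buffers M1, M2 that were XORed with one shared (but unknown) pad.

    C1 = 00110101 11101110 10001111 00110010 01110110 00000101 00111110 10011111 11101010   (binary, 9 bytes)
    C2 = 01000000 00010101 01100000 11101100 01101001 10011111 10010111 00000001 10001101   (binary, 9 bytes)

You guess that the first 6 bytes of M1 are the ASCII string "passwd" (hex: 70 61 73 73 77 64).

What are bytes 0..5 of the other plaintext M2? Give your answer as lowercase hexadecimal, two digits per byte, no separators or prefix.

First, C1 ⊕ C2 = (M1 ⊕ K) ⊕ (M2 ⊕ K) = M1 ⊕ M2, so the key drops out. Then M2 = (M1 ⊕ M2) ⊕ M1 over the first 6 bytes.
byte 0: (35 ^ 40) ^ 70 = 75 ^ 70 = 05
byte 1: (ee ^ 15) ^ 61 = fb ^ 61 = 9a
byte 2: (8f ^ 60) ^ 73 = ef ^ 73 = 9c
byte 3: (32 ^ ec) ^ 73 = de ^ 73 = ad
byte 4: (76 ^ 69) ^ 77 = 1f ^ 77 = 68
byte 5: (05 ^ 9f) ^ 64 = 9a ^ 64 = fe

059a9cad68fe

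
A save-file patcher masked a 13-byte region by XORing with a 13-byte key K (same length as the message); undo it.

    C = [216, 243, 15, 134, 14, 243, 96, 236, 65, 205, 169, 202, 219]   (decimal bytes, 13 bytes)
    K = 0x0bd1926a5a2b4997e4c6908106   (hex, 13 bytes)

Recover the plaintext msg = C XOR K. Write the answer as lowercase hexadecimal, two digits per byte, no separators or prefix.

XOR is its own inverse, so applying the key byte-wise gives the result directly.
11011000 ⊕ 00001011 = 11010011
11110011 ⊕ 11010001 = 00100010
00001111 ⊕ 10010010 = 10011101
10000110 ⊕ 01101010 = 11101100
00001110 ⊕ 01011010 = 01010100
11110011 ⊕ 00101011 = 11011000
01100000 ⊕ 01001001 = 00101001
11101100 ⊕ 10010111 = 01111011
01000001 ⊕ 11100100 = 10100101
11001101 ⊕ 11000110 = 00001011
10101001 ⊕ 10010000 = 00111001
11001010 ⊕ 10000001 = 01001011
11011011 ⊕ 00000110 = 11011101

d3229dec54d8297ba50b394bdd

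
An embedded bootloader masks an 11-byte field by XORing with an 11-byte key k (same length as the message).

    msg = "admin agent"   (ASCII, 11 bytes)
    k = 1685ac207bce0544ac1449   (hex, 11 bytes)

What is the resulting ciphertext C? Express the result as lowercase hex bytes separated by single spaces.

61 ⊕ 16 = 77
64 ⊕ 85 = e1
6d ⊕ ac = c1
69 ⊕ 20 = 49
6e ⊕ 7b = 15
20 ⊕ ce = ee
61 ⊕ 05 = 64
67 ⊕ 44 = 23
65 ⊕ ac = c9
6e ⊕ 14 = 7a
74 ⊕ 49 = 3d

77 e1 c1 49 15 ee 64 23 c9 7a 3d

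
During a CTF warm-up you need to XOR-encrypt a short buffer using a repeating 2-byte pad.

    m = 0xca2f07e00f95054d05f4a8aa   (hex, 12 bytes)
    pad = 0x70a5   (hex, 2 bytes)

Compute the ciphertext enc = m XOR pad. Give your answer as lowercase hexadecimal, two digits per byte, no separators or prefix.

ba8a77457f3075e87551d80f

The 2-byte key repeats, so the effective keystream is 70 a5 70 a5 70 a5 70 a5 70 a5 70 a5.
byte 0: ca xor 70 = ba
byte 1: 2f xor a5 = 8a
byte 2: 07 xor 70 = 77
byte 3: e0 xor a5 = 45
byte 4: 0f xor 70 = 7f
byte 5: 95 xor a5 = 30
byte 6: 05 xor 70 = 75
byte 7: 4d xor a5 = e8
byte 8: 05 xor 70 = 75
byte 9: f4 xor a5 = 51
byte 10: a8 xor 70 = d8
byte 11: aa xor a5 = 0f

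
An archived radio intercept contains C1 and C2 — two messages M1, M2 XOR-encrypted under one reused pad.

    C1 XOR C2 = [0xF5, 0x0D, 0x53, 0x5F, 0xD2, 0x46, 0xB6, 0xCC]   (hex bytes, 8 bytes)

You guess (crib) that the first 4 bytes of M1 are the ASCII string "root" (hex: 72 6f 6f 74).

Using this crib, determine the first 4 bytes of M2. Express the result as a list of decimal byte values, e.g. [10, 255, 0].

[135, 98, 60, 43]

Since C1 ⊕ C2 = M1 ⊕ M2, XORing with the guessed M1 bytes yields the corresponding M2 bytes: M2 = (C1 ⊕ C2) ⊕ M1.
byte 0: 245 ⊕ 114 = 135
byte 1:  13 ⊕ 111 =  98
byte 2:  83 ⊕ 111 =  60
byte 3:  95 ⊕ 116 =  43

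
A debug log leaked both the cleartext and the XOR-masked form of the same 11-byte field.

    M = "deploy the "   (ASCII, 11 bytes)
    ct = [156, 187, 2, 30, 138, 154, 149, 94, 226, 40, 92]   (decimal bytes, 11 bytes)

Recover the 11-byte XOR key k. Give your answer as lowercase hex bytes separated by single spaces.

f8 de 72 72 e5 e3 b5 2a 8a 4d 7c

Since ct = M ⊕ k, XORing both sides with M gives k = M ⊕ ct.
01100100 xor 10011100 = 11111000
01100101 xor 10111011 = 11011110
01110000 xor 00000010 = 01110010
01101100 xor 00011110 = 01110010
01101111 xor 10001010 = 11100101
01111001 xor 10011010 = 11100011
00100000 xor 10010101 = 10110101
01110100 xor 01011110 = 00101010
01101000 xor 11100010 = 10001010
01100101 xor 00101000 = 01001101
00100000 xor 01011100 = 01111100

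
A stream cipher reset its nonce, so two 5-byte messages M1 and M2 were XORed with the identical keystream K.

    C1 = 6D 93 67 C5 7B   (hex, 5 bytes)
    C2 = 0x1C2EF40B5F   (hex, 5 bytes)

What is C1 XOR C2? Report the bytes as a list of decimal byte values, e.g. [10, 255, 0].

[113, 189, 147, 206, 36]

C1 ⊕ C2 = (M1 ⊕ K) ⊕ (M2 ⊕ K) = M1 ⊕ M2 — the shared key cancels under XOR.
109 XOR  28 = 113
147 XOR  46 = 189
103 XOR 244 = 147
197 XOR  11 = 206
123 XOR  95 =  36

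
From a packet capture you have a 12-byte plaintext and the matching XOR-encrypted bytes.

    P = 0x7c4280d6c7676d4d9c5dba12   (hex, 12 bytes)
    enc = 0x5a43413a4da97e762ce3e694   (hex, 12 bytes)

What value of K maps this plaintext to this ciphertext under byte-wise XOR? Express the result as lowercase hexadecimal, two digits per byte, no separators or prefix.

Since enc = P ⊕ K, XORing both sides with P gives K = P ⊕ enc.
byte 0: 01111100 XOR 01011010 = 00100110
byte 1: 01000010 XOR 01000011 = 00000001
byte 2: 10000000 XOR 01000001 = 11000001
byte 3: 11010110 XOR 00111010 = 11101100
byte 4: 11000111 XOR 01001101 = 10001010
byte 5: 01100111 XOR 10101001 = 11001110
byte 6: 01101101 XOR 01111110 = 00010011
byte 7: 01001101 XOR 01110110 = 00111011
byte 8: 10011100 XOR 00101100 = 10110000
byte 9: 01011101 XOR 11100011 = 10111110
byte 10: 10111010 XOR 11100110 = 01011100
byte 11: 00010010 XOR 10010100 = 10000110

2601c1ec8ace133bb0be5c86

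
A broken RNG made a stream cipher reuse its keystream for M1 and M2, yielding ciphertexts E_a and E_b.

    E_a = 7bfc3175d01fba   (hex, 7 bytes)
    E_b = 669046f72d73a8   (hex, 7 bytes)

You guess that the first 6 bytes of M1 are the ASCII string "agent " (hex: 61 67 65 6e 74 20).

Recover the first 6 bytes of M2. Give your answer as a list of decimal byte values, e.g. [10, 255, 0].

[124, 11, 18, 236, 137, 76]

First, E_a ⊕ E_b = (M1 ⊕ K) ⊕ (M2 ⊕ K) = M1 ⊕ M2, so the key drops out. Then M2 = (M1 ⊕ M2) ⊕ M1 over the first 6 bytes.
byte 0: (7b XOR 66) XOR 61 = 1d XOR 61 = 7c
byte 1: (fc XOR 90) XOR 67 = 6c XOR 67 = 0b
byte 2: (31 XOR 46) XOR 65 = 77 XOR 65 = 12
byte 3: (75 XOR f7) XOR 6e = 82 XOR 6e = ec
byte 4: (d0 XOR 2d) XOR 74 = fd XOR 74 = 89
byte 5: (1f XOR 73) XOR 20 = 6c XOR 20 = 4c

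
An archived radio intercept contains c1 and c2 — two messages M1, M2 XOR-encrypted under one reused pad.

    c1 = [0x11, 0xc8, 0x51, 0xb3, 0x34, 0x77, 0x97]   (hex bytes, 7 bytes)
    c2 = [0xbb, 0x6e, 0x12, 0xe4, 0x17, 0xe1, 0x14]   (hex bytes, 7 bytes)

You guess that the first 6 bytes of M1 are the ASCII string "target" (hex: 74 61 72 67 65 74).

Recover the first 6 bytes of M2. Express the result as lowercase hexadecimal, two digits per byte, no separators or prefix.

dec7313046e2

First, c1 ⊕ c2 = (M1 ⊕ K) ⊕ (M2 ⊕ K) = M1 ⊕ M2, so the key drops out. Then M2 = (M1 ⊕ M2) ⊕ M1 over the first 6 bytes.
byte 0: (11 XOR bb) XOR 74 = aa XOR 74 = de
byte 1: (c8 XOR 6e) XOR 61 = a6 XOR 61 = c7
byte 2: (51 XOR 12) XOR 72 = 43 XOR 72 = 31
byte 3: (b3 XOR e4) XOR 67 = 57 XOR 67 = 30
byte 4: (34 XOR 17) XOR 65 = 23 XOR 65 = 46
byte 5: (77 XOR e1) XOR 74 = 96 XOR 74 = e2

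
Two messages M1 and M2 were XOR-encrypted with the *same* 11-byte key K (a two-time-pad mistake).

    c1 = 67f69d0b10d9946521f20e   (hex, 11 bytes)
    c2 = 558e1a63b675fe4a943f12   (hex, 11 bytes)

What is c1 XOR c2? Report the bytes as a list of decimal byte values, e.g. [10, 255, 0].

c1 ⊕ c2 = (M1 ⊕ K) ⊕ (M2 ⊕ K) = M1 ⊕ M2 — the shared key cancels under XOR.
103 XOR  85 =  50
246 XOR 142 = 120
157 XOR  26 = 135
 11 XOR  99 = 104
 16 XOR 182 = 166
217 XOR 117 = 172
148 XOR 254 = 106
101 XOR  74 =  47
 33 XOR 148 = 181
242 XOR  63 = 205
 14 XOR  18 =  28

[50, 120, 135, 104, 166, 172, 106, 47, 181, 205, 28]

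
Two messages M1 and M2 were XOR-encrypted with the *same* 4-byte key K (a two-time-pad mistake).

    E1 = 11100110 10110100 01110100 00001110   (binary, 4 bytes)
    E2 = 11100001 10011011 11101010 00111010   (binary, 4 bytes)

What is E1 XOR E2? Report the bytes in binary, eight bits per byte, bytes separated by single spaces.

E1 ⊕ E2 = (M1 ⊕ K) ⊕ (M2 ⊕ K) = M1 ⊕ M2 — the shared key cancels under XOR.
11100110 ^ 11100001 = 00000111
10110100 ^ 10011011 = 00101111
01110100 ^ 11101010 = 10011110
00001110 ^ 00111010 = 00110100

00000111 00101111 10011110 00110100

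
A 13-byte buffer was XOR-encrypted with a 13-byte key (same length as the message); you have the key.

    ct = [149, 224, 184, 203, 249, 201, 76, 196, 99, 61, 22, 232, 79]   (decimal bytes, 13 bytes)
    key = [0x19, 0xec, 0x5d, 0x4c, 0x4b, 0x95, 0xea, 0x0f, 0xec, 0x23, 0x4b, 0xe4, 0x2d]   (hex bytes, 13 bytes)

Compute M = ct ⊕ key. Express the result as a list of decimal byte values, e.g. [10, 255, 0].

XOR is its own inverse, so applying the key byte-wise gives the result directly.
10010101 xor 00011001 = 10001100
11100000 xor 11101100 = 00001100
10111000 xor 01011101 = 11100101
11001011 xor 01001100 = 10000111
11111001 xor 01001011 = 10110010
11001001 xor 10010101 = 01011100
01001100 xor 11101010 = 10100110
11000100 xor 00001111 = 11001011
01100011 xor 11101100 = 10001111
00111101 xor 00100011 = 00011110
00010110 xor 01001011 = 01011101
11101000 xor 11100100 = 00001100
01001111 xor 00101101 = 01100010

[140, 12, 229, 135, 178, 92, 166, 203, 143, 30, 93, 12, 98]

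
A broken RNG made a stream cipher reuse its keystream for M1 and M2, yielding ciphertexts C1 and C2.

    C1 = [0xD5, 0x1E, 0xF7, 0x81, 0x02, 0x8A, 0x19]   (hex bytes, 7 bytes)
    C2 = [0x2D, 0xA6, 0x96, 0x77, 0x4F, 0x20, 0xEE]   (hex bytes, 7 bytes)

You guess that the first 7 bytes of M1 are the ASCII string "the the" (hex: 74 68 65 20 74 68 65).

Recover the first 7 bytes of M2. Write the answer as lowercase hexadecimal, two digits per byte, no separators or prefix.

8cd004d639c292

First, C1 ⊕ C2 = (M1 ⊕ K) ⊕ (M2 ⊕ K) = M1 ⊕ M2, so the key drops out. Then M2 = (M1 ⊕ M2) ⊕ M1 over the first 7 bytes.
byte 0: (d5 xor 2d) xor 74 = f8 xor 74 = 8c
byte 1: (1e xor a6) xor 68 = b8 xor 68 = d0
byte 2: (f7 xor 96) xor 65 = 61 xor 65 = 04
byte 3: (81 xor 77) xor 20 = f6 xor 20 = d6
byte 4: (02 xor 4f) xor 74 = 4d xor 74 = 39
byte 5: (8a xor 20) xor 68 = aa xor 68 = c2
byte 6: (19 xor ee) xor 65 = f7 xor 65 = 92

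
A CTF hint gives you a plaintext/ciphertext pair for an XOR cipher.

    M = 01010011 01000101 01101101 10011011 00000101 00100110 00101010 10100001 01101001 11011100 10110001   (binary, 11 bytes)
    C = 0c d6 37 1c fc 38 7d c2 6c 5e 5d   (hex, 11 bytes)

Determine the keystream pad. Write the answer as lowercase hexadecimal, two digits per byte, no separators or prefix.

5f935a87f91e57630582ec

Since C = M ⊕ pad, XORing both sides with M gives pad = M ⊕ C.
byte 0: 01010011 xor 00001100 = 01011111
byte 1: 01000101 xor 11010110 = 10010011
byte 2: 01101101 xor 00110111 = 01011010
byte 3: 10011011 xor 00011100 = 10000111
byte 4: 00000101 xor 11111100 = 11111001
byte 5: 00100110 xor 00111000 = 00011110
byte 6: 00101010 xor 01111101 = 01010111
byte 7: 10100001 xor 11000010 = 01100011
byte 8: 01101001 xor 01101100 = 00000101
byte 9: 11011100 xor 01011110 = 10000010
byte 10: 10110001 xor 01011101 = 11101100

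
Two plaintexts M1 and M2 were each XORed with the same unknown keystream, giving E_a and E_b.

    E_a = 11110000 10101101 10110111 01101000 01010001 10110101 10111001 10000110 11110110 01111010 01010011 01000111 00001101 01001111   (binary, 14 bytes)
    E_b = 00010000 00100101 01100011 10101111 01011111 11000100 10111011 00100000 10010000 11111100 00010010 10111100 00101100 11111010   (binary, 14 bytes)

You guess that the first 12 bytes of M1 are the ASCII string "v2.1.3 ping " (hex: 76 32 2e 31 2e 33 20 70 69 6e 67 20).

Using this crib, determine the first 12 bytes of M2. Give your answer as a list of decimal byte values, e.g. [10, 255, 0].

[150, 186, 250, 246, 32, 66, 34, 214, 15, 232, 38, 219]

First, E_a ⊕ E_b = (M1 ⊕ K) ⊕ (M2 ⊕ K) = M1 ⊕ M2, so the key drops out. Then M2 = (M1 ⊕ M2) ⊕ M1 over the first 12 bytes.
byte 0: (f0 xor 10) xor 76 = e0 xor 76 = 96
byte 1: (ad xor 25) xor 32 = 88 xor 32 = ba
byte 2: (b7 xor 63) xor 2e = d4 xor 2e = fa
byte 3: (68 xor af) xor 31 = c7 xor 31 = f6
byte 4: (51 xor 5f) xor 2e = 0e xor 2e = 20
byte 5: (b5 xor c4) xor 33 = 71 xor 33 = 42
byte 6: (b9 xor bb) xor 20 = 02 xor 20 = 22
byte 7: (86 xor 20) xor 70 = a6 xor 70 = d6
byte 8: (f6 xor 90) xor 69 = 66 xor 69 = 0f
byte 9: (7a xor fc) xor 6e = 86 xor 6e = e8
byte 10: (53 xor 12) xor 67 = 41 xor 67 = 26
byte 11: (47 xor bc) xor 20 = fb xor 20 = db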